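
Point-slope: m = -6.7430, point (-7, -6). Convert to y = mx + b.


y + 6 = -6.7430(x + 7)
y = -6.7430x - 6 + 6.7430*(-7)
y = -6.7430x - 53.2010

y = -6.7430x - 53.2010


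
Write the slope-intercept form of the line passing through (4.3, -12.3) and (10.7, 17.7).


m = (30.0)/(6.4) = 4.6875
b = y1 - m*x1 = -12.3 - (30.0*4.3)/(6.4) = -12.3 - 20.1562 = -32.4562

y = 4.6875x - 32.4562


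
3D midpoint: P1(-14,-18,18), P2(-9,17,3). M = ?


Mx = (-14- 9)/2 = -11.5000
My = (-18+17)/2 = -0.5000
Mz = (18+3)/2 = 10.5000

M = (-11.5000, -0.5000, 10.5000)


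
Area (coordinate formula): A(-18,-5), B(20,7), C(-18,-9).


-18*(7+ 9) = -288
20*(-9+ 5) = -80
-18*(-5-7) = 216
sum = -152
Area = |-152|/2 = 76.0000

76.0000 sq units


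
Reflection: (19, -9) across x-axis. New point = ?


Reflection rule for x-axis: (x, -y)
(19, -9) -> (19, 9)

(19, 9)


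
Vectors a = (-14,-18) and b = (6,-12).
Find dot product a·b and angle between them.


a·b = -14*6 - 18*(-12) = -84 + 216 = 132
|a| = sqrt(196+324) = 22.8035
|b| = sqrt(36+144) = 13.4164
cos(theta) = 132/(sqrt(520)*sqrt(180)) = 132/sqrt(93600) = 0.431455
theta = arccos(132/sqrt(93600)) = 64.4400 degrees

a·b = 132, theta = 64.4400 deg


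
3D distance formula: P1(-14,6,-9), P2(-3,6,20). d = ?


dx=11, dy=0, dz=29
d = sqrt(121+0+841) = sqrt(962) = 31.0161

31.0161


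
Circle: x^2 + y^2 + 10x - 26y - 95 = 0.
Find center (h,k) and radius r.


h = -D/2 = -10/2 = -5
k = -E/2 = 26/2 = 13
r^2 = h^2 + k^2 - F = 25 + 169 + 95 = 289
r = 17

Center (-5, 13), radius = 17


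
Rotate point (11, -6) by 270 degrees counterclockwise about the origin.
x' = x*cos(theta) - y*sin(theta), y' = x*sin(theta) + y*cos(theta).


cos(270) = 0, sin(270) = -1
x' = 11*0 + 6*(-1) = -6
y' = 11*(-1) - 6*0 = -11

(-6, -11)


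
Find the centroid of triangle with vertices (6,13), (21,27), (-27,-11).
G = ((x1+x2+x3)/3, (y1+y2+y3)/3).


Gx = (6+21- 27)/3 = 0/3 = 0
Gy = (13+27- 11)/3 = 29/3 = 9.6667

G = (0, 9.6667)


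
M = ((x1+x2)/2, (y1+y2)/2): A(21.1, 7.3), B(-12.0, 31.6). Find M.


Mx = (21.1 - 12.0)/2 = 9.1/2 = 4.5500
My = (7.3 + 31.6)/2 = 38.9/2 = 19.4500

(4.5500, 19.4500)


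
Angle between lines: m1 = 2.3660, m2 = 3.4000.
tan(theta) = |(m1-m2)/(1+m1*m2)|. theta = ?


m1-m2 = -1.034
1+m1*m2 = 9.0444
tan(theta) = |-1.034/9.0444| = 0.114325
theta = arctan(|-1.034/9.0444|) = 6.5220 degrees (acute angle)

6.5220 degrees


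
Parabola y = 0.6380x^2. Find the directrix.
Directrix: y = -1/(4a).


a = 0.6380
1/(4a) = 0.3918
directrix: y = -0.3918 = -0.3918

y = -0.3918


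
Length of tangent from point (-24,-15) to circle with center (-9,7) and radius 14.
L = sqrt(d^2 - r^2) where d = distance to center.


d = sqrt((-24+ 9)^2 + (-15-7)^2) = sqrt(225+484) = 26.6271
L = sqrt(709.0000 - 196) = sqrt(513.0000) = 22.6495

22.6495


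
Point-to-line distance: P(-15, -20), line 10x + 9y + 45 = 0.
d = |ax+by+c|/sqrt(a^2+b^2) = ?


|10*(-15) + 9*(-20) + 45| = |-285| = 285
sqrt(100 + 81) = sqrt(181) = 13.4536
d = 285/sqrt(181) = 21.1839

21.1839


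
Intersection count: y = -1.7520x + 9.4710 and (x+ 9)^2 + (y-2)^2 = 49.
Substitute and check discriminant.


Substitute y = -1.7520x + 9.4710: (x+ 9)^2 + (-1.7520x+9.4710-2)^2 = 49
Expand to Ax^2 + Bx + C = 0, where b-k = 7.471
A = 1+m^2 = 4.069504
B = 2(m(b-k) - h) = 2(-1.7520*7.471 + 9) = -8.178384
C = h^2 + (b-k)^2 - r^2 = 81 + 55.815841 - 49 = 87.815841
disc = B^2-4AC = 66.8860 - 1429.4677 = -1362.5817
disc < 0

0 intersection points


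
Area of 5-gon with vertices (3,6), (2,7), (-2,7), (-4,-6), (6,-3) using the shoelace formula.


sum(xi*y_{i+1}) = 3*7 + 2*7 - 2*(-6) - 4*(-3) + 6*6 = 95
sum(yi*x_{i+1}) = 6*2 + 7*(-2) + 7*(-4) - 6*6 - 3*3 = -75
Area = |95 + 75|/2 = 170/2 = 85.0000

85.0000 sq units


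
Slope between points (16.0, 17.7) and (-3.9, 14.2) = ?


dy = 14.2 - 17.7 = -3.5
dx = -3.9 - 16.0 = -19.9
m = -3.5/(-19.9) = 0.1759

m = 0.1759


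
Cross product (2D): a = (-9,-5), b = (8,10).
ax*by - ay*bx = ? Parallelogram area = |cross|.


cross = -9*10 + 5*8 = -90 + 40 = -50
Parallelogram area = |-50| = 50

cross = -50, parallelogram area = 50


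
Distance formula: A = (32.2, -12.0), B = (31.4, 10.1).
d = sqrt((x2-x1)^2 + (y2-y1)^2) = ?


dx = 31.4 - 32.2 = -0.8
dy = 10.1 + 12.0 = 22.1
d = sqrt(0.64 + 488.41) = sqrt(489.05) = 22.1145

22.1145


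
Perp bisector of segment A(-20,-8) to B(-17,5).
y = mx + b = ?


Midpoint = (-18.5, -1.5)
Slope of AB = dy/dx = 13/3 = 4.3333
Perp slope = -dx/dy = -3/13 = -0.2308
b = My - (perp slope)*Mx = -1.5 + (3*(-18.5))/13 = -1.5 - 4.2692 = -5.7692

y = -0.2308x - 5.7692


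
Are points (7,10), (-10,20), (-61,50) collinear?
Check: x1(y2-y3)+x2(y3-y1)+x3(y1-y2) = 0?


7*(20-50) - 10*(50-10) - 61*(10-20)
= -210 - 400 + 610 = 0

Yes, collinear (determinant = 0)


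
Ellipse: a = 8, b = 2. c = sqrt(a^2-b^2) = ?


c^2 = 8^2 - 2^2 = 64 - 4 = 60
c = sqrt(60) = 7.7460

c = 7.7460


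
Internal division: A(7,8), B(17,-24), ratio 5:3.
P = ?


Px = (5*17 + 3*7)/8 = 106/8 = 13.2500
Py = (5*(-24) + 3*8)/8 = -96/8 = -12.0000

P = (13.2500, -12.0000)


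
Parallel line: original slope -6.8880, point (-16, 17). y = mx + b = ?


Parallel lines have equal slopes.
m2 = -6.8880
b2 = 17 + 6.8880*(-16) = -93.2080

y = -6.8880x - 93.2080


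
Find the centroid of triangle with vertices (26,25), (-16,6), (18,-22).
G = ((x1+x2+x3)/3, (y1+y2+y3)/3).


Gx = (26- 16+18)/3 = 28/3 = 9.3333
Gy = (25+6- 22)/3 = 9/3 = 3.0000

G = (9.3333, 3.0000)


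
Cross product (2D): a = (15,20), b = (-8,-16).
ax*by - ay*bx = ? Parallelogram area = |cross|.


cross = 15*(-16) - 20*(-8) = -240 + 160 = -80
Parallelogram area = |-80| = 80

cross = -80, parallelogram area = 80


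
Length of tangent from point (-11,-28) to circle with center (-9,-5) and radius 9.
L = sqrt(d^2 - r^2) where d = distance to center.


d = sqrt((-11+ 9)^2 + (-28+ 5)^2) = sqrt(4+529) = 23.0868
L = sqrt(533.0000 - 81) = sqrt(452.0000) = 21.2603

21.2603


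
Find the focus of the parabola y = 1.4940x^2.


a = 1.4940
4a = 5.9760
focus = (0, 1/5.9760) = (0, 0.1673)

Focus = (0, 0.1673)


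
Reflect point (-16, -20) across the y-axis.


Reflection rule for y-axis: (-x, y)
(-16, -20) -> (16, -20)

(16, -20)


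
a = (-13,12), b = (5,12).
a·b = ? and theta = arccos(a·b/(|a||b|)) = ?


a·b = -13*5 + 12*12 = -65 + 144 = 79
|a| = sqrt(169+144) = 17.6918
|b| = sqrt(25+144) = 13.0000
cos(theta) = 79/(sqrt(313)*sqrt(169)) = 79/sqrt(52897) = 0.343488
theta = arccos(79/sqrt(52897)) = 69.9105 degrees

a·b = 79, theta = 69.9105 deg


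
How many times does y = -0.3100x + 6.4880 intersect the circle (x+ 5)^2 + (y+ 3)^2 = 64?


Substitute y = -0.3100x + 6.4880: (x+ 5)^2 + (-0.3100x+6.4880+ 3)^2 = 64
Expand to Ax^2 + Bx + C = 0, where b-k = 9.488
A = 1+m^2 = 1.0961
B = 2(m(b-k) - h) = 2(-0.3100*9.488 + 5) = 4.11744
C = h^2 + (b-k)^2 - r^2 = 25 + 90.022144 - 64 = 51.022144
disc = B^2-4AC = 16.9533 - 223.7015 = -206.7482
disc < 0

0 intersection points


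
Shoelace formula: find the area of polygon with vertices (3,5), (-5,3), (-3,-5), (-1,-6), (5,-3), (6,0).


sum(xi*y_{i+1}) = 3*3 - 5*(-5) - 3*(-6) - 1*(-3) + 5*0 + 6*5 = 85
sum(yi*x_{i+1}) = 5*(-5) + 3*(-3) - 5*(-1) - 6*5 - 3*6 + 0*3 = -77
Area = |85 + 77|/2 = 162/2 = 81.0000

81.0000 sq units


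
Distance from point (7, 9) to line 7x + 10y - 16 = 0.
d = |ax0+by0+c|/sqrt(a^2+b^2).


|7*7 + 10*9 - 16| = |123| = 123
sqrt(49 + 100) = sqrt(149) = 12.2066
d = 123/sqrt(149) = 10.0766

10.0766


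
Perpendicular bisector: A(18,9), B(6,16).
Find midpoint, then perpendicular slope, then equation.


Midpoint = (12, 12.5)
Slope of AB = dy/dx = 7/(-12) = -0.5833
Perp slope = -dx/dy = 12/7 = 1.7143
b = My - (perp slope)*Mx = 12.5 + (-12*12)/7 = 12.5 - 20.5714 = -8.0714

y = 1.7143x - 8.0714


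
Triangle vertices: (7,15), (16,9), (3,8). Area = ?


7*(9-8) = 7
16*(8-15) = -112
3*(15-9) = 18
sum = -87
Area = |-87|/2 = 43.5000

43.5000 sq units


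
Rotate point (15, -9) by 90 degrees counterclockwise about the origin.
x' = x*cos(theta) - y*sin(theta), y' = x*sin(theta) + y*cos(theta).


cos(90) = 0, sin(90) = 1
x' = 15*0 + 9*1 = 9
y' = 15*1 - 9*0 = 15

(9, 15)


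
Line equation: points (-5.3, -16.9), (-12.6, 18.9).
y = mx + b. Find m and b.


m = (35.8)/(-7.3) = -4.9041
b = y1 - m*x1 = -16.9 - (35.8*(-5.3))/(-7.3) = -16.9 - 25.9918 = -42.8918

y = -4.9041x - 42.8918


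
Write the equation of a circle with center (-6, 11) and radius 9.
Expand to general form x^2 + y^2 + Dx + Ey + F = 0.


(x+ 6)^2 + (y-11)^2 = 9^2
D = -2h = 12, E = -2k = -22
F = h^2+k^2-r^2 = 36+121-81 = 76

x^2 + y^2 + 12x - 22y + 76 = 0


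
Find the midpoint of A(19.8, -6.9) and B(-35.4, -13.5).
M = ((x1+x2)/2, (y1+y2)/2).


Mx = (19.8 - 35.4)/2 = -15.6/2 = -7.8000
My = (-6.9 - 13.5)/2 = -20.4/2 = -10.2000

(-7.8000, -10.2000)


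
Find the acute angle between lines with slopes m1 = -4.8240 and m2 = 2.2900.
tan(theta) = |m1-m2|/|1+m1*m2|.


m1-m2 = -7.114
1+m1*m2 = -10.04696
tan(theta) = |-7.114/(-10.04696)| = 0.708075
theta = arctan(|-7.114/(-10.04696)|) = 35.3014 degrees (acute angle)

35.3014 degrees


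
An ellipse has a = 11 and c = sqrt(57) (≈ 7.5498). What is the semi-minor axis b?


b^2 = 11^2 - (sqrt(57))^2 = 121 - 57 = 64
b = sqrt(64) = 8

b = 8


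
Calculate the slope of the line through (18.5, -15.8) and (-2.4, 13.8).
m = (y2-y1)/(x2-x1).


dy = 13.8 + 15.8 = 29.6
dx = -2.4 - 18.5 = -20.9
m = 29.6/(-20.9) = -1.4163

m = -1.4163


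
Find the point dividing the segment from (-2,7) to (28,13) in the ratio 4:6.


Px = (4*28 + 6*(-2))/10 = 100/10 = 10.0000
Py = (4*13 + 6*7)/10 = 94/10 = 9.4000

P = (10.0000, 9.4000)


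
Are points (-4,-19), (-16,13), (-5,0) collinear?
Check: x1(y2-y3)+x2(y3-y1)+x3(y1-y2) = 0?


-4*(13-0) - 16*(0+ 19) - 5*(-19-13)
= -52 - 304 + 160 = -196

No, not collinear (determinant = -196)


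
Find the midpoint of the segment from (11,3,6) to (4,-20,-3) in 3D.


Mx = (11+4)/2 = 7.5000
My = (3- 20)/2 = -8.5000
Mz = (6- 3)/2 = 1.5000

M = (7.5000, -8.5000, 1.5000)


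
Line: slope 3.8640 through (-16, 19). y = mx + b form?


y - 19 = 3.8640(x + 16)
y = 3.8640x + 19 - 3.8640*(-16)
y = 3.8640x + 80.8240

y = 3.8640x + 80.8240


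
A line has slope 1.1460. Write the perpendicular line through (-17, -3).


Perpendicular slope = -1/m1 = -1/1.1460 = -0.8726
b2 = y0 - m2*x0 = -3 - 17/1.1460 = -3 - 14.8342 = -17.8342

y = -0.8726x - 17.8342


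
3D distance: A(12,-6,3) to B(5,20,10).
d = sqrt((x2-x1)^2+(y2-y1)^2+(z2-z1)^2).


dx=-7, dy=26, dz=7
d = sqrt(49+676+49) = sqrt(774) = 27.8209

27.8209


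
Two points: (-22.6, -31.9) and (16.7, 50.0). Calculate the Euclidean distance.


dx = 16.7 + 22.6 = 39.3
dy = 50.0 + 31.9 = 81.9
d = sqrt(1544.49 + 6707.61) = sqrt(8252.1) = 90.8411

90.8411


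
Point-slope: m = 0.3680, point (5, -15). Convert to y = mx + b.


y + 15 = 0.3680(x - 5)
y = 0.3680x - 15 - 0.3680*5
y = 0.3680x - 16.8400

y = 0.3680x - 16.8400


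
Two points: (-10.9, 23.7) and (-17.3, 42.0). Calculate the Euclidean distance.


dx = -17.3 + 10.9 = -6.4
dy = 42.0 - 23.7 = 18.3
d = sqrt(40.96 + 334.89) = sqrt(375.85) = 19.3869

19.3869


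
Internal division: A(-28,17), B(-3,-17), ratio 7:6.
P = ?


Px = (7*(-3) + 6*(-28))/13 = -189/13 = -14.5385
Py = (7*(-17) + 6*17)/13 = -17/13 = -1.3077

P = (-14.5385, -1.3077)


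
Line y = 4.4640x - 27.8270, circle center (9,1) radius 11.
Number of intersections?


Substitute y = 4.4640x - 27.8270: (x-9)^2 + (4.4640x- 27.8270-1)^2 = 121
Expand to Ax^2 + Bx + C = 0, where b-k = -28.827
A = 1+m^2 = 20.927296
B = 2(m(b-k) - h) = 2(4.4640*(-28.827) - 9) = -275.367456
C = h^2 + (b-k)^2 - r^2 = 81 + 830.995929 - 121 = 790.995929
disc = B^2-4AC = 75827.2358 - 66213.6238 = 9613.6120
disc > 0

2 intersection points


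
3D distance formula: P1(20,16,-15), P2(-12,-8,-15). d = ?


dx=-32, dy=-24, dz=0
d = sqrt(1024+576+0) = sqrt(1600) = 40.0000

40.0000


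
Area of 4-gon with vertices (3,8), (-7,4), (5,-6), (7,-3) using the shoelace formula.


sum(xi*y_{i+1}) = 3*4 - 7*(-6) + 5*(-3) + 7*8 = 95
sum(yi*x_{i+1}) = 8*(-7) + 4*5 - 6*7 - 3*3 = -87
Area = |95 + 87|/2 = 182/2 = 91.0000

91.0000 sq units


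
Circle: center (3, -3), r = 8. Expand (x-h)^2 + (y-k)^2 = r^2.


(x-3)^2 + (y+ 3)^2 = 8^2
D = -2h = -6, E = -2k = 6
F = h^2+k^2-r^2 = 9+9-64 = -46

x^2 + y^2 - 6x + 6y - 46 = 0


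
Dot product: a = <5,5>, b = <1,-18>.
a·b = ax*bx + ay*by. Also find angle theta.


a·b = 5*1 + 5*(-18) = 5 - 90 = -85
|a| = sqrt(25+25) = 7.0711
|b| = sqrt(1+324) = 18.0278
cos(theta) = -85/(sqrt(50)*sqrt(325)) = -85/sqrt(16250) = -0.666795
theta = arccos(-85/sqrt(16250)) = 131.8202 degrees

a·b = -85, theta = 131.8202 deg


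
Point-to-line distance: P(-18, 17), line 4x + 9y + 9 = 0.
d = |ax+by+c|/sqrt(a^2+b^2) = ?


|4*(-18) + 9*17 + 9| = |90| = 90
sqrt(16 + 81) = sqrt(97) = 9.8489
d = 90/sqrt(97) = 9.1381

9.1381


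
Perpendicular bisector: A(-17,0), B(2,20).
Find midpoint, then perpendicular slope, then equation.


Midpoint = (-7.5, 10)
Slope of AB = dy/dx = 20/19 = 1.0526
Perp slope = -dx/dy = -19/20 = -0.9500
b = My - (perp slope)*Mx = 10 + (19*(-7.5))/20 = 10 - 7.1250 = 2.8750

y = -0.9500x + 2.8750


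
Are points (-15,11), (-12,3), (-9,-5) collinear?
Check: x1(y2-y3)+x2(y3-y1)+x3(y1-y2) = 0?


-15*(3+ 5) - 12*(-5-11) - 9*(11-3)
= -120 + 192 - 72 = 0

Yes, collinear (determinant = 0)


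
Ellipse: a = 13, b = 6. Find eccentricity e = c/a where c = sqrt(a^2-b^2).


c = sqrt(169-36) = sqrt(133) = 11.5326
e = c/a = sqrt(133)/13 = 0.8871

e = 0.8871


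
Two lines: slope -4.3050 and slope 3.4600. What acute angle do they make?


m1-m2 = -7.765
1+m1*m2 = -13.8953
tan(theta) = |-7.765/(-13.8953)| = 0.558822
theta = arctan(|-7.765/(-13.8953)|) = 29.1974 degrees (acute angle)

29.1974 degrees


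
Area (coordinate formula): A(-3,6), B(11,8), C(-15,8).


-3*(8-8) = 0
11*(8-6) = 22
-15*(6-8) = 30
sum = 52
Area = |52|/2 = 26.0000

26.0000 sq units


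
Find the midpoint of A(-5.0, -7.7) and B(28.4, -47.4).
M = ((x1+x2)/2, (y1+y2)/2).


Mx = (-5.0 + 28.4)/2 = 23.4/2 = 11.7000
My = (-7.7 - 47.4)/2 = -55.1/2 = -27.5500

(11.7000, -27.5500)


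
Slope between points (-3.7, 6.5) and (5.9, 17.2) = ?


dy = 17.2 - 6.5 = 10.7
dx = 5.9 + 3.7 = 9.6
m = 10.7/9.6 = 1.1146

m = 1.1146


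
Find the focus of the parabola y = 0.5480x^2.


a = 0.5480
4a = 2.1920
focus = (0, 1/2.1920) = (0, 0.4562)

Focus = (0, 0.4562)


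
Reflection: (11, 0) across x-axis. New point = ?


Reflection rule for x-axis: (x, -y)
(11, 0) -> (11, 0)

(11, 0)


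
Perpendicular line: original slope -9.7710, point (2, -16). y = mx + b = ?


Perpendicular slope = -1/m1 = -1/(-9.7710) = 0.1023
b2 = y0 - m2*x0 = -16 + 2/(-9.7710) = -16 - 0.2047 = -16.2047

y = 0.1023x - 16.2047


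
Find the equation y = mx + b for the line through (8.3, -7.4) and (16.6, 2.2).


m = (9.6)/(8.3) = 1.1566
b = y1 - m*x1 = -7.4 - (9.6*8.3)/(8.3) = -7.4 - 9.6000 = -17.0000

y = 1.1566x - 17.0000


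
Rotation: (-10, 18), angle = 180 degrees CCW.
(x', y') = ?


cos(180) = -1, sin(180) = 0
x' = -10*(-1) - 18*0 = 10
y' = -10*0 + 18*(-1) = -18

(10, -18)


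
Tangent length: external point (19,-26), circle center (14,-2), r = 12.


d = sqrt((19-14)^2 + (-26+ 2)^2) = sqrt(25+576) = 24.5153
L = sqrt(601.0000 - 144) = sqrt(457.0000) = 21.3776

21.3776


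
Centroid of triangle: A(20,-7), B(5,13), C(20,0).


Gx = (20+5+20)/3 = 45/3 = 15.0000
Gy = (-7+13+0)/3 = 6/3 = 2.0000

G = (15.0000, 2.0000)


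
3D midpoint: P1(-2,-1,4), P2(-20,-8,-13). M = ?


Mx = (-2- 20)/2 = -11.0000
My = (-1- 8)/2 = -4.5000
Mz = (4- 13)/2 = -4.5000

M = (-11.0000, -4.5000, -4.5000)


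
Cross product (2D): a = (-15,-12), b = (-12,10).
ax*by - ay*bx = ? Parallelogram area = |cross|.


cross = -15*10 + 12*(-12) = -150 - 144 = -294
Parallelogram area = |-294| = 294

cross = -294, parallelogram area = 294


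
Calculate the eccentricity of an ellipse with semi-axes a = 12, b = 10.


c = sqrt(144-100) = sqrt(44) = 6.6332
e = c/a = sqrt(44)/12 = 0.5528

e = 0.5528


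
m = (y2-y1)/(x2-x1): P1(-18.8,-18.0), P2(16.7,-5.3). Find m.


dy = -5.3 + 18.0 = 12.7
dx = 16.7 + 18.8 = 35.5
m = 12.7/35.5 = 0.3577

m = 0.3577


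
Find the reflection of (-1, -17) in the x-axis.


Reflection rule for x-axis: (x, -y)
(-1, -17) -> (-1, 17)

(-1, 17)


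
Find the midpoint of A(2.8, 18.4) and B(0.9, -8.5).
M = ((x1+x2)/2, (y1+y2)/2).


Mx = (2.8 + 0.9)/2 = 3.7/2 = 1.8500
My = (18.4 - 8.5)/2 = 9.9/2 = 4.9500

(1.8500, 4.9500)


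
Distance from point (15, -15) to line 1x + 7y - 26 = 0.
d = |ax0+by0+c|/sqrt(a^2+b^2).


|1*15 + 7*(-15) - 26| = |-116| = 116
sqrt(1 + 49) = sqrt(50) = 7.0711
d = 116/sqrt(50) = 16.4049

16.4049


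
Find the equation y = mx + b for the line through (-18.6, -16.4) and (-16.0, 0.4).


m = (16.8)/(2.6) = 6.4615
b = y1 - m*x1 = -16.4 - (16.8*(-18.6))/(2.6) = -16.4 + 120.1846 = 103.7846

y = 6.4615x + 103.7846


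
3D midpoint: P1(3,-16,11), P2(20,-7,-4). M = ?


Mx = (3+20)/2 = 11.5000
My = (-16- 7)/2 = -11.5000
Mz = (11- 4)/2 = 3.5000

M = (11.5000, -11.5000, 3.5000)


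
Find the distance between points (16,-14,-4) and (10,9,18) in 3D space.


dx=-6, dy=23, dz=22
d = sqrt(36+529+484) = sqrt(1049) = 32.3883

32.3883


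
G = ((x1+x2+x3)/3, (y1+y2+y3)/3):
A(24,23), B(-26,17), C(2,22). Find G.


Gx = (24- 26+2)/3 = 0/3 = 0
Gy = (23+17+22)/3 = 62/3 = 20.6667

G = (0, 20.6667)


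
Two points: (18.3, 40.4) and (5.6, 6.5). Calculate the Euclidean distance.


dx = 5.6 - 18.3 = -12.7
dy = 6.5 - 40.4 = -33.9
d = sqrt(161.29 + 1149.21) = sqrt(1310.5) = 36.2008

36.2008


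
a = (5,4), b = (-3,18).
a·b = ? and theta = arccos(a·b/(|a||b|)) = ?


a·b = 5*(-3) + 4*18 = -15 + 72 = 57
|a| = sqrt(25+16) = 6.4031
|b| = sqrt(9+324) = 18.2483
cos(theta) = 57/(sqrt(41)*sqrt(333)) = 57/sqrt(13653) = 0.487821
theta = arccos(57/sqrt(13653)) = 60.8025 degrees

a·b = 57, theta = 60.8025 deg


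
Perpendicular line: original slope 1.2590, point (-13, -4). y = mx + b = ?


Perpendicular slope = -1/m1 = -1/1.2590 = -0.7943
b2 = y0 - m2*x0 = -4 - 13/1.2590 = -4 - 10.3257 = -14.3257

y = -0.7943x - 14.3257


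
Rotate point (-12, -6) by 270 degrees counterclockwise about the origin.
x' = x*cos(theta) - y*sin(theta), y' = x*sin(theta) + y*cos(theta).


cos(270) = 0, sin(270) = -1
x' = -12*0 + 6*(-1) = -6
y' = -12*(-1) - 6*0 = 12

(-6, 12)


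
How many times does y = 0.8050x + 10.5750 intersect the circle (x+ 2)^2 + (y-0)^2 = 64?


Substitute y = 0.8050x + 10.5750: (x+ 2)^2 + (0.8050x+10.5750-0)^2 = 64
Expand to Ax^2 + Bx + C = 0, where b-k = 10.575
A = 1+m^2 = 1.648025
B = 2(m(b-k) - h) = 2(0.8050*10.575 + 2) = 21.02575
C = h^2 + (b-k)^2 - r^2 = 4 + 111.830625 - 64 = 51.830625
disc = B^2-4AC = 442.0822 - 341.6727 = 100.4095
disc > 0

2 intersection points


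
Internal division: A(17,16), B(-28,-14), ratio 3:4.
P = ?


Px = (3*(-28) + 4*17)/7 = -16/7 = -2.2857
Py = (3*(-14) + 4*16)/7 = 22/7 = 3.1429

P = (-2.2857, 3.1429)


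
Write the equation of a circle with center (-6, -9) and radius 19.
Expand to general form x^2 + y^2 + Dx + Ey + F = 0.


(x+ 6)^2 + (y+ 9)^2 = 19^2
D = -2h = 12, E = -2k = 18
F = h^2+k^2-r^2 = 36+81-361 = -244

x^2 + y^2 + 12x + 18y - 244 = 0


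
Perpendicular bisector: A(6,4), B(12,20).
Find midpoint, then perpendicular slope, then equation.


Midpoint = (9, 12)
Slope of AB = dy/dx = 16/6 = 2.6667
Perp slope = -dx/dy = -6/16 = -0.3750
b = My - (perp slope)*Mx = 12 + (6*9)/16 = 12 + 3.3750 = 15.3750

y = -0.3750x + 15.3750


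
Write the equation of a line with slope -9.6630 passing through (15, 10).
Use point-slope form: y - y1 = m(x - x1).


y - 10 = -9.6630(x - 15)
y = -9.6630x + 10 + 9.6630*15
y = -9.6630x + 154.9450

y = -9.6630x + 154.9450


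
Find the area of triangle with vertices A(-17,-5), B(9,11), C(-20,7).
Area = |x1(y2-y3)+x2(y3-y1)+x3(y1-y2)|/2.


-17*(11-7) = -68
9*(7+ 5) = 108
-20*(-5-11) = 320
sum = 360
Area = |360|/2 = 180.0000

180.0000 sq units


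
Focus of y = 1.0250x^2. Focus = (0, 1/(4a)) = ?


a = 1.0250
4a = 4.1000
focus = (0, 1/4.1000) = (0, 0.2439)

Focus = (0, 0.2439)


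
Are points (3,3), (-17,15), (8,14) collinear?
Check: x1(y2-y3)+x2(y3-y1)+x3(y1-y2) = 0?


3*(15-14) - 17*(14-3) + 8*(3-15)
= 3 - 187 - 96 = -280

No, not collinear (determinant = -280)


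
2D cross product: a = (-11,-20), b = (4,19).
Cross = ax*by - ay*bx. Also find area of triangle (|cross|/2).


cross = -11*19 + 20*4 = -209 + 80 = -129
Triangle area = |-129|/2 = 129/2 = 64.5000

cross = -129, triangle area = 64.5000


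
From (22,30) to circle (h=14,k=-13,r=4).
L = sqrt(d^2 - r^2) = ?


d = sqrt((22-14)^2 + (30+ 13)^2) = sqrt(64+1849) = 43.7379
L = sqrt(1913.0000 - 16) = sqrt(1897.0000) = 43.5546

43.5546


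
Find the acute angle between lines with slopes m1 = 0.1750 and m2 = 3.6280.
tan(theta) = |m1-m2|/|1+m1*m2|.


m1-m2 = -3.453
1+m1*m2 = 1.6349
tan(theta) = |-3.453/1.6349| = 2.112056
theta = arctan(|-3.453/1.6349|) = 64.6637 degrees (acute angle)

64.6637 degrees


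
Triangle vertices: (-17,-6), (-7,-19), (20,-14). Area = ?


-17*(-19+ 14) = 85
-7*(-14+ 6) = 56
20*(-6+ 19) = 260
sum = 401
Area = |401|/2 = 200.5000

200.5000 sq units


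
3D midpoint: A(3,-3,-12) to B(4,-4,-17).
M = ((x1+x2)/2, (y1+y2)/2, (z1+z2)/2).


Mx = (3+4)/2 = 3.5000
My = (-3- 4)/2 = -3.5000
Mz = (-12- 17)/2 = -14.5000

M = (3.5000, -3.5000, -14.5000)


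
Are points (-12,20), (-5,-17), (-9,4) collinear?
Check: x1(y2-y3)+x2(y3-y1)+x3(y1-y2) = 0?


-12*(-17-4) - 5*(4-20) - 9*(20+ 17)
= 252 + 80 - 333 = -1

No, not collinear (determinant = -1)


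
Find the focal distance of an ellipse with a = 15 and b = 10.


c^2 = 15^2 - 10^2 = 225 - 100 = 125
c = sqrt(125) = 11.1803

c = 11.1803


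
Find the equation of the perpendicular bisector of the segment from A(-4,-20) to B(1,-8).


Midpoint = (-1.5, -14)
Slope of AB = dy/dx = 12/5 = 2.4000
Perp slope = -dx/dy = -5/12 = -0.4167
b = My - (perp slope)*Mx = -14 + (5*(-1.5))/12 = -14 - 0.6250 = -14.6250

y = -0.4167x - 14.6250


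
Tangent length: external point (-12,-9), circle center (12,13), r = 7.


d = sqrt((-12-12)^2 + (-9-13)^2) = sqrt(576+484) = 32.5576
L = sqrt(1060.0000 - 49) = sqrt(1011.0000) = 31.7962

31.7962


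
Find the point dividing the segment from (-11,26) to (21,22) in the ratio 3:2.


Px = (3*21 + 2*(-11))/5 = 41/5 = 8.2000
Py = (3*22 + 2*26)/5 = 118/5 = 23.6000

P = (8.2000, 23.6000)


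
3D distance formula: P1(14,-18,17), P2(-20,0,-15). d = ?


dx=-34, dy=18, dz=-32
d = sqrt(1156+324+1024) = sqrt(2504) = 50.0400

50.0400


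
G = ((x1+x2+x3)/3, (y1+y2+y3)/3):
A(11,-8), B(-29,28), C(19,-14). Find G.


Gx = (11- 29+19)/3 = 1/3 = 0.3333
Gy = (-8+28- 14)/3 = 6/3 = 2.0000

G = (0.3333, 2.0000)


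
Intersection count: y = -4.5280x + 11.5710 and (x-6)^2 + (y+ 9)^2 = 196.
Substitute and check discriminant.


Substitute y = -4.5280x + 11.5710: (x-6)^2 + (-4.5280x+11.5710+ 9)^2 = 196
Expand to Ax^2 + Bx + C = 0, where b-k = 20.571
A = 1+m^2 = 21.502784
B = 2(m(b-k) - h) = 2(-4.5280*20.571 - 6) = -198.290976
C = h^2 + (b-k)^2 - r^2 = 36 + 423.166041 - 196 = 263.166041
disc = B^2-4AC = 39319.3112 - 22635.2101 = 16684.1011
disc > 0

2 intersection points


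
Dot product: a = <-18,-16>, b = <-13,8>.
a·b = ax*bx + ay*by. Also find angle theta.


a·b = -18*(-13) - 16*8 = 234 - 128 = 106
|a| = sqrt(324+256) = 24.0832
|b| = sqrt(169+64) = 15.2643
cos(theta) = 106/(sqrt(580)*sqrt(233)) = 106/sqrt(135140) = 0.288346
theta = arccos(106/sqrt(135140)) = 73.2410 degrees

a·b = 106, theta = 73.2410 deg


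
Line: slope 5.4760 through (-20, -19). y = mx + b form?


y + 19 = 5.4760(x + 20)
y = 5.4760x - 19 - 5.4760*(-20)
y = 5.4760x + 90.5200

y = 5.4760x + 90.5200


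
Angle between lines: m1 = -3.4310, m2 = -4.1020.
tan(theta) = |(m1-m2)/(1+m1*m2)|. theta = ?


m1-m2 = 0.671
1+m1*m2 = 15.073962
tan(theta) = |0.671/15.073962| = 0.044514
theta = arctan(|0.671/15.073962|) = 2.5488 degrees (acute angle)

2.5488 degrees


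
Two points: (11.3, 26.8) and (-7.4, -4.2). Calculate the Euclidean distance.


dx = -7.4 - 11.3 = -18.7
dy = -4.2 - 26.8 = -31.0
d = sqrt(349.69 + 961.0) = sqrt(1310.69) = 36.2035

36.2035


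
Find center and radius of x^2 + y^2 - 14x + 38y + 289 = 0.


h = -D/2 = 14/2 = 7
k = -E/2 = -38/2 = -19
r^2 = h^2 + k^2 - F = 49 + 361 - 289 = 121
r = 11

Center (7, -19), radius = 11


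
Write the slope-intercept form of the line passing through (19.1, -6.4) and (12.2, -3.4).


m = (3)/(-6.9) = -0.4348
b = y1 - m*x1 = -6.4 - (3*19.1)/(-6.9) = -6.4 + 8.3043 = 1.9043

y = -0.4348x + 1.9043


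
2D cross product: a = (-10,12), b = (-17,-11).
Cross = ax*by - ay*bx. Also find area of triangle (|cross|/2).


cross = -10*(-11) - 12*(-17) = 110 + 204 = 314
Triangle area = |314|/2 = 314/2 = 157.0000

cross = 314, triangle area = 157.0000


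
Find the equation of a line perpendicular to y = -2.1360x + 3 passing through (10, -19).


Perpendicular slope = -1/m1 = -1/(-2.1360) = 0.4682
b2 = y0 - m2*x0 = -19 + 10/(-2.1360) = -19 - 4.6816 = -23.6816

y = 0.4682x - 23.6816


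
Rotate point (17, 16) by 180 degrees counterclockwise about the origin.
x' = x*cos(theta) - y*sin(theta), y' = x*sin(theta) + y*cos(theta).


cos(180) = -1, sin(180) = 0
x' = 17*(-1) - 16*0 = -17
y' = 17*0 + 16*(-1) = -16

(-17, -16)


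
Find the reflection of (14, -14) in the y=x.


Reflection rule for y=x: (y, x)
(14, -14) -> (-14, 14)

(-14, 14)


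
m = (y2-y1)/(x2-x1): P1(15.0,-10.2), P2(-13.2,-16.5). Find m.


dy = -16.5 + 10.2 = -6.3
dx = -13.2 - 15.0 = -28.2
m = -6.3/(-28.2) = 0.2234

m = 0.2234


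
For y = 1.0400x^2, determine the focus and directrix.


a = 1.0400
1/(4a) = 0.2404
Focus = (0, 0.2404)
Directrix: y = -0.2404

Focus = (0, 0.2404), Directrix: y = -0.2404


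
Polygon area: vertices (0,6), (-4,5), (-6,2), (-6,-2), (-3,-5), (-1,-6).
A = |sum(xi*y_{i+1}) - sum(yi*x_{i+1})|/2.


sum(xi*y_{i+1}) = 0*5 - 4*2 - 6*(-2) - 6*(-5) - 3*(-6) - 1*6 = 46
sum(yi*x_{i+1}) = 6*(-4) + 5*(-6) + 2*(-6) - 2*(-3) - 5*(-1) - 6*0 = -55
Area = |46 + 55|/2 = 101/2 = 50.5000

50.5000 sq units


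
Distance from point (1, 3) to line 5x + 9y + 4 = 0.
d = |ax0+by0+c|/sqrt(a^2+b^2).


|5*1 + 9*3 + 4| = |36| = 36
sqrt(25 + 81) = sqrt(106) = 10.2956
d = 36/sqrt(106) = 3.4966

3.4966


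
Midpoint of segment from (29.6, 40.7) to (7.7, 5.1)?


Mx = (29.6 + 7.7)/2 = 37.3/2 = 18.6500
My = (40.7 + 5.1)/2 = 45.8/2 = 22.9000

(18.6500, 22.9000)


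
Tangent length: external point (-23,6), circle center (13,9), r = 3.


d = sqrt((-23-13)^2 + (6-9)^2) = sqrt(1296+9) = 36.1248
L = sqrt(1305.0000 - 9) = sqrt(1296.0000) = 36.0000

36.0000


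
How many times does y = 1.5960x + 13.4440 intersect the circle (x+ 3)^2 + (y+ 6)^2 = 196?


Substitute y = 1.5960x + 13.4440: (x+ 3)^2 + (1.5960x+13.4440+ 6)^2 = 196
Expand to Ax^2 + Bx + C = 0, where b-k = 19.444
A = 1+m^2 = 3.547216
B = 2(m(b-k) - h) = 2(1.5960*19.444 + 3) = 68.065248
C = h^2 + (b-k)^2 - r^2 = 9 + 378.069136 - 196 = 191.069136
disc = B^2-4AC = 4632.8780 - 2711.0540 = 1921.8240
disc > 0

2 intersection points


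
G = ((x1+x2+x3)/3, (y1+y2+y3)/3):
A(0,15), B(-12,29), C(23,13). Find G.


Gx = (0- 12+23)/3 = 11/3 = 3.6667
Gy = (15+29+13)/3 = 57/3 = 19.0000

G = (3.6667, 19.0000)


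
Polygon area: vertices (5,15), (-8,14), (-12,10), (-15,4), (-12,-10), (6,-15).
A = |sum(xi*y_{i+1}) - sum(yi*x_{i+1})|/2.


sum(xi*y_{i+1}) = 5*14 - 8*10 - 12*4 - 15*(-10) - 12*(-15) + 6*15 = 362
sum(yi*x_{i+1}) = 15*(-8) + 14*(-12) + 10*(-15) + 4*(-12) - 10*6 - 15*5 = -621
Area = |362 + 621|/2 = 983/2 = 491.5000

491.5000 sq units


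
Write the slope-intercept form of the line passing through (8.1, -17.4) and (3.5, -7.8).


m = (9.6)/(-4.6) = -2.0870
b = y1 - m*x1 = -17.4 - (9.6*8.1)/(-4.6) = -17.4 + 16.9043 = -0.4957

y = -2.0870x - 0.4957


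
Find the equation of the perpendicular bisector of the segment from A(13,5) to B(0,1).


Midpoint = (6.5, 3)
Slope of AB = dy/dx = -4/(-13) = 0.3077
Perp slope = -dx/dy = -13/4 = -3.2500
b = My - (perp slope)*Mx = 3 + (-13*6.5)/(-4) = 3 + 21.1250 = 24.1250

y = -3.2500x + 24.1250


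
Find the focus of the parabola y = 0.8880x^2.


a = 0.8880
4a = 3.5520
focus = (0, 1/3.5520) = (0, 0.2815)

Focus = (0, 0.2815)


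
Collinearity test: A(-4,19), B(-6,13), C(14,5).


-4*(13-5) - 6*(5-19) + 14*(19-13)
= -32 + 84 + 84 = 136

No, not collinear (determinant = 136)


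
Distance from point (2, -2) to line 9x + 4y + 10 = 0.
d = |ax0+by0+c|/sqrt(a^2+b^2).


|9*2 + 4*(-2) + 10| = |20| = 20
sqrt(81 + 16) = sqrt(97) = 9.8489
d = 20/sqrt(97) = 2.0307

2.0307


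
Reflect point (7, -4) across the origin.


Reflection rule for origin: (-x, -y)
(7, -4) -> (-7, 4)

(-7, 4)


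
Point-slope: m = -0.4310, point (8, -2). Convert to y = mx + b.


y + 2 = -0.4310(x - 8)
y = -0.4310x - 2 + 0.4310*8
y = -0.4310x + 1.4480

y = -0.4310x + 1.4480


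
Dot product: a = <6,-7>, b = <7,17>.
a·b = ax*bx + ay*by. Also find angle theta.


a·b = 6*7 - 7*17 = 42 - 119 = -77
|a| = sqrt(36+49) = 9.2195
|b| = sqrt(49+289) = 18.3848
cos(theta) = -77/(sqrt(85)*sqrt(338)) = -77/sqrt(28730) = -0.454279
theta = arccos(-77/sqrt(28730)) = 117.0186 degrees

a·b = -77, theta = 117.0186 deg


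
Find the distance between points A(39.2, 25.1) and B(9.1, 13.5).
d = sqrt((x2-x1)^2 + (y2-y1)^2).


dx = 9.1 - 39.2 = -30.1
dy = 13.5 - 25.1 = -11.6
d = sqrt(906.01 + 134.56) = sqrt(1040.57) = 32.2579

32.2579


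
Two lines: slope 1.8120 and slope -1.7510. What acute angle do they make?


m1-m2 = 3.563
1+m1*m2 = -2.172812
tan(theta) = |3.563/(-2.172812)| = 1.639811
theta = arctan(|3.563/(-2.172812)|) = 58.6241 degrees (acute angle)

58.6241 degrees


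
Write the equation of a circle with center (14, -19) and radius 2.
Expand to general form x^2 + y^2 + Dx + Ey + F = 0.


(x-14)^2 + (y+ 19)^2 = 2^2
D = -2h = -28, E = -2k = 38
F = h^2+k^2-r^2 = 196+361-4 = 553

x^2 + y^2 - 28x + 38y + 553 = 0


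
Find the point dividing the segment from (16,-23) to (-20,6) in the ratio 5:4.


Px = (5*(-20) + 4*16)/9 = -36/9 = -4.0000
Py = (5*6 + 4*(-23))/9 = -62/9 = -6.8889

P = (-4.0000, -6.8889)


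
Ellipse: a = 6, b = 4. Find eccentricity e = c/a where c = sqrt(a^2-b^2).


c = sqrt(36-16) = sqrt(20) = 4.4721
e = c/a = sqrt(20)/6 = 0.7454

e = 0.7454


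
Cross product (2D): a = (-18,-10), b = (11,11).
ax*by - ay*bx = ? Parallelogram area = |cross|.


cross = -18*11 + 10*11 = -198 + 110 = -88
Parallelogram area = |-88| = 88

cross = -88, parallelogram area = 88


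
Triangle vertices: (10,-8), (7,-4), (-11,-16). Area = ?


10*(-4+ 16) = 120
7*(-16+ 8) = -56
-11*(-8+ 4) = 44
sum = 108
Area = |108|/2 = 54.0000

54.0000 sq units


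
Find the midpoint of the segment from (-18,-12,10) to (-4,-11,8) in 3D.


Mx = (-18- 4)/2 = -11.0000
My = (-12- 11)/2 = -11.5000
Mz = (10+8)/2 = 9.0000

M = (-11.0000, -11.5000, 9.0000)


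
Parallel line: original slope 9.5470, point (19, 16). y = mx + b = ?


Parallel lines have equal slopes.
m2 = 9.5470
b2 = 16 - 9.5470*19 = -165.3930

y = 9.5470x - 165.3930


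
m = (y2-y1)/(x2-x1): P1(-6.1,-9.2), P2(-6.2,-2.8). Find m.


dy = -2.8 + 9.2 = 6.4
dx = -6.2 + 6.1 = -0.1
m = 6.4/(-0.1) = -64.0000

m = -64.0000


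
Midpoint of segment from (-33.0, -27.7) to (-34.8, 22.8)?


Mx = (-33.0 - 34.8)/2 = -67.8/2 = -33.9000
My = (-27.7 + 22.8)/2 = -4.9/2 = -2.4500

(-33.9000, -2.4500)


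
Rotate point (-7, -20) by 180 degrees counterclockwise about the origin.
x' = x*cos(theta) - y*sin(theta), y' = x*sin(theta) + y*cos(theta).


cos(180) = -1, sin(180) = 0
x' = -7*(-1) + 20*0 = 7
y' = -7*0 - 20*(-1) = 20

(7, 20)


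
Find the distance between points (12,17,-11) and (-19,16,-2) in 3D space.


dx=-31, dy=-1, dz=9
d = sqrt(961+1+81) = sqrt(1043) = 32.2955

32.2955


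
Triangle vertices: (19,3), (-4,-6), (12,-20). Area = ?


19*(-6+ 20) = 266
-4*(-20-3) = 92
12*(3+ 6) = 108
sum = 466
Area = |466|/2 = 233.0000

233.0000 sq units


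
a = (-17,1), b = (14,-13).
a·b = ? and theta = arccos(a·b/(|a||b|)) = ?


a·b = -17*14 + 1*(-13) = -238 - 13 = -251
|a| = sqrt(289+1) = 17.0294
|b| = sqrt(196+169) = 19.1050
cos(theta) = -251/(sqrt(290)*sqrt(365)) = -251/sqrt(105850) = -0.771486
theta = arccos(-251/sqrt(105850)) = 140.4876 degrees

a·b = -251, theta = 140.4876 deg


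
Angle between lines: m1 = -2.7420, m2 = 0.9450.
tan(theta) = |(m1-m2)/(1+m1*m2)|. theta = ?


m1-m2 = -3.687
1+m1*m2 = -1.59119
tan(theta) = |-3.687/(-1.59119)| = 2.317134
theta = arctan(|-3.687/(-1.59119)|) = 66.6565 degrees (acute angle)

66.6565 degrees


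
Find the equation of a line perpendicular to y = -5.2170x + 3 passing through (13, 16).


Perpendicular slope = -1/m1 = -1/(-5.2170) = 0.1917
b2 = y0 - m2*x0 = 16 + 13/(-5.2170) = 16 - 2.4919 = 13.5081

y = 0.1917x + 13.5081


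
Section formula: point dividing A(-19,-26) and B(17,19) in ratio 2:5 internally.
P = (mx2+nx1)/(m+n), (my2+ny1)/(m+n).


Px = (2*17 + 5*(-19))/7 = -61/7 = -8.7143
Py = (2*19 + 5*(-26))/7 = -92/7 = -13.1429

P = (-8.7143, -13.1429)


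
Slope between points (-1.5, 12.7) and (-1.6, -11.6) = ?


dy = -11.6 - 12.7 = -24.3
dx = -1.6 + 1.5 = -0.1
m = -24.3/(-0.1) = 243.0000

m = 243.0000


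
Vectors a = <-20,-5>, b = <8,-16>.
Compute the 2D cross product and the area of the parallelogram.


cross = -20*(-16) + 5*8 = 320 + 40 = 360
Parallelogram area = |360| = 360

cross = 360, parallelogram area = 360


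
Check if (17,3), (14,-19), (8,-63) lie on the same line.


17*(-19+ 63) + 14*(-63-3) + 8*(3+ 19)
= 748 - 924 + 176 = 0

Yes, collinear (determinant = 0)


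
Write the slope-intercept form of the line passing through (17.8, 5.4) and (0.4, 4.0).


m = (-1.4)/(-17.4) = 0.0805
b = y1 - m*x1 = 5.4 - (-1.4*17.8)/(-17.4) = 5.4 - 1.4322 = 3.9678

y = 0.0805x + 3.9678


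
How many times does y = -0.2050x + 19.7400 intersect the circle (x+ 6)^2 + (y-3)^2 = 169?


Substitute y = -0.2050x + 19.7400: (x+ 6)^2 + (-0.2050x+19.7400-3)^2 = 169
Expand to Ax^2 + Bx + C = 0, where b-k = 16.74
A = 1+m^2 = 1.042025
B = 2(m(b-k) - h) = 2(-0.2050*16.74 + 6) = 5.1366
C = h^2 + (b-k)^2 - r^2 = 36 + 280.2276 - 169 = 147.2276
disc = B^2-4AC = 26.3847 - 613.6594 = -587.2747
disc < 0

0 intersection points


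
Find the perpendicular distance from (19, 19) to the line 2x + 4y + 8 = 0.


|2*19 + 4*19 + 8| = |122| = 122
sqrt(4 + 16) = sqrt(20) = 4.4721
d = 122/sqrt(20) = 27.2800

27.2800


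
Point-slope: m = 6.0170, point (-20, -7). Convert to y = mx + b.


y + 7 = 6.0170(x + 20)
y = 6.0170x - 7 - 6.0170*(-20)
y = 6.0170x + 113.3400

y = 6.0170x + 113.3400


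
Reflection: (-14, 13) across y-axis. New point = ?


Reflection rule for y-axis: (-x, y)
(-14, 13) -> (14, 13)

(14, 13)


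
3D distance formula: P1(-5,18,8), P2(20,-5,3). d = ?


dx=25, dy=-23, dz=-5
d = sqrt(625+529+25) = sqrt(1179) = 34.3366

34.3366


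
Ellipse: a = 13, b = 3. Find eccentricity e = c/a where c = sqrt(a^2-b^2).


c = sqrt(169-9) = sqrt(160) = 12.6491
e = c/a = sqrt(160)/13 = 0.9730

e = 0.9730


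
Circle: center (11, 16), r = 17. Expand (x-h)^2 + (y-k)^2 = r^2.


(x-11)^2 + (y-16)^2 = 17^2
D = -2h = -22, E = -2k = -32
F = h^2+k^2-r^2 = 121+256-289 = 88

x^2 + y^2 - 22x - 32y + 88 = 0


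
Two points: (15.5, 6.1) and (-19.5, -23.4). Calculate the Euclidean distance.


dx = -19.5 - 15.5 = -35.0
dy = -23.4 - 6.1 = -29.5
d = sqrt(1225.0 + 870.25) = sqrt(2095.25) = 45.7739

45.7739


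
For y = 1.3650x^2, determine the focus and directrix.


a = 1.3650
1/(4a) = 0.1832
Focus = (0, 0.1832)
Directrix: y = -0.1832

Focus = (0, 0.1832), Directrix: y = -0.1832


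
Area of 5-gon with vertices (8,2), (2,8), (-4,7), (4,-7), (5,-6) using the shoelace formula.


sum(xi*y_{i+1}) = 8*8 + 2*7 - 4*(-7) + 4*(-6) + 5*2 = 92
sum(yi*x_{i+1}) = 2*2 + 8*(-4) + 7*4 - 7*5 - 6*8 = -83
Area = |92 + 83|/2 = 175/2 = 87.5000

87.5000 sq units


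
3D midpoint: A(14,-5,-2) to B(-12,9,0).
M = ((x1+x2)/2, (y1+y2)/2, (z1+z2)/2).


Mx = (14- 12)/2 = 1.0000
My = (-5+9)/2 = 2.0000
Mz = (-2+0)/2 = -1.0000

M = (1.0000, 2.0000, -1.0000)


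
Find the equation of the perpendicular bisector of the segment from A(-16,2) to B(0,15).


Midpoint = (-8, 8.5)
Slope of AB = dy/dx = 13/16 = 0.8125
Perp slope = -dx/dy = -16/13 = -1.2308
b = My - (perp slope)*Mx = 8.5 + (16*(-8))/13 = 8.5 - 9.8462 = -1.3462

y = -1.2308x - 1.3462


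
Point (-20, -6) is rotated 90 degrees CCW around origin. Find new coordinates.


cos(90) = 0, sin(90) = 1
x' = -20*0 + 6*1 = 6
y' = -20*1 - 6*0 = -20

(6, -20)


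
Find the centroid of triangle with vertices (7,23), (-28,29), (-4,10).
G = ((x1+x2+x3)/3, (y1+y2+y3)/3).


Gx = (7- 28- 4)/3 = -25/3 = -8.3333
Gy = (23+29+10)/3 = 62/3 = 20.6667

G = (-8.3333, 20.6667)


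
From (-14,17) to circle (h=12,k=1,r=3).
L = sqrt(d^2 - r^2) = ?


d = sqrt((-14-12)^2 + (17-1)^2) = sqrt(676+256) = 30.5287
L = sqrt(932.0000 - 9) = sqrt(923.0000) = 30.3809

30.3809


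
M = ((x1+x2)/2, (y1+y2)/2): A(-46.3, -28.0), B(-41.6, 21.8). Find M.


Mx = (-46.3 - 41.6)/2 = -87.9/2 = -43.9500
My = (-28.0 + 21.8)/2 = -6.2/2 = -3.1000

(-43.9500, -3.1000)


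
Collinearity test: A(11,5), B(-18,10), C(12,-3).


11*(10+ 3) - 18*(-3-5) + 12*(5-10)
= 143 + 144 - 60 = 227

No, not collinear (determinant = 227)


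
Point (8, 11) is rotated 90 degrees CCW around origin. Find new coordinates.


cos(90) = 0, sin(90) = 1
x' = 8*0 - 11*1 = -11
y' = 8*1 + 11*0 = 8

(-11, 8)


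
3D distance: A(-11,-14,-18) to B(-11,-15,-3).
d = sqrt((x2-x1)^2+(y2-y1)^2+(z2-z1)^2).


dx=0, dy=-1, dz=15
d = sqrt(0+1+225) = sqrt(226) = 15.0333

15.0333


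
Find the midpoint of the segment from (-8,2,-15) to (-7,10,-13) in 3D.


Mx = (-8- 7)/2 = -7.5000
My = (2+10)/2 = 6.0000
Mz = (-15- 13)/2 = -14.0000

M = (-7.5000, 6.0000, -14.0000)


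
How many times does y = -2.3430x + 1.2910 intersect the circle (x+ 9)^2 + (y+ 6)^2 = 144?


Substitute y = -2.3430x + 1.2910: (x+ 9)^2 + (-2.3430x+1.2910+ 6)^2 = 144
Expand to Ax^2 + Bx + C = 0, where b-k = 7.291
A = 1+m^2 = 6.489649
B = 2(m(b-k) - h) = 2(-2.3430*7.291 + 9) = -16.165626
C = h^2 + (b-k)^2 - r^2 = 81 + 53.158681 - 144 = -9.841319
disc = B^2-4AC = 261.3275 + 255.4668 = 516.7943
disc > 0

2 intersection points


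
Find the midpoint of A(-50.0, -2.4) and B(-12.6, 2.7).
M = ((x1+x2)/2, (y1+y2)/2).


Mx = (-50.0 - 12.6)/2 = -62.6/2 = -31.3000
My = (-2.4 + 2.7)/2 = 0.3/2 = 0.1500

(-31.3000, 0.1500)


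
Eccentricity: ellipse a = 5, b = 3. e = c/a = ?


c = sqrt(25-9) = sqrt(16) = 4.0000
e = c/a = 4/5 = 0.8000

e = 0.8000


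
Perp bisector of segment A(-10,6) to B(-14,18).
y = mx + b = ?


Midpoint = (-12, 12)
Slope of AB = dy/dx = 12/(-4) = -3.0000
Perp slope = -dx/dy = 4/12 = 0.3333
b = My - (perp slope)*Mx = 12 + (-4*(-12))/12 = 12 + 4.0000 = 16.0000

y = 0.3333x + 16.0000


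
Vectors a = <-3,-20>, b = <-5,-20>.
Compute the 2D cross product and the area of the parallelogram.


cross = -3*(-20) + 20*(-5) = 60 - 100 = -40
Parallelogram area = |-40| = 40

cross = -40, parallelogram area = 40


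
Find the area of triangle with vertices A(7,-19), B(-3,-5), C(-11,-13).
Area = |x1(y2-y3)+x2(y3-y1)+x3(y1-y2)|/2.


7*(-5+ 13) = 56
-3*(-13+ 19) = -18
-11*(-19+ 5) = 154
sum = 192
Area = |192|/2 = 96.0000

96.0000 sq units
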